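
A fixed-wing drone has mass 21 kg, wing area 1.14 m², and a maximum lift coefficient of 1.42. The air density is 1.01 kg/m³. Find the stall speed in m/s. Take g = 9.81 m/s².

V_stall = 15.9 m/s

Weight W = mg = 21 × 9.81 = 206 N.
V_stall = √(2W/(ρ·S·CL,max)) = √(2 × 206 / (1.01 × 1.14 × 1.42))
V_stall = √252 = 15.9 m/s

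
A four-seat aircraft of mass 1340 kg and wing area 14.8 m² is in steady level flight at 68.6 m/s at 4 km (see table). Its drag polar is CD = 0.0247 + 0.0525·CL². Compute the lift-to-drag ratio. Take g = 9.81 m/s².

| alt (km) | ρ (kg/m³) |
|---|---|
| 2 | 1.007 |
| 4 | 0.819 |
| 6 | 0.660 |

At 4 km, from the table: ρ = 0.819 kg/m³.
In steady level flight, lift balances weight: W = mg = 1340 × 9.81 = 13145 N.
q = ½ρv² = ½ × 0.819 × 68.6² = 1927 Pa.
Required CL = L/(qS) = 13145/(1927·14.8) = 0.4609.
CD = 0.0247 + 0.0525 × 0.4609² = 0.03585.
L/D = CL/CD = 0.4609 / 0.03585 = 12.9

L/D = 12.9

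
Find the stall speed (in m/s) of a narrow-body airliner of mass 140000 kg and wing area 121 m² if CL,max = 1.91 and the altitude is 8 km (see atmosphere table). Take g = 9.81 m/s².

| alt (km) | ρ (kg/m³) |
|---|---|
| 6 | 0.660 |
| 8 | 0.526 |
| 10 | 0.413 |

V_stall = 150 m/s

At 8 km, from the table: ρ = 0.526 kg/m³.
At stall, lift equals weight: L = W = m·g = 140000 × 9.81 = 1.373×10^6 N.
V_stall = √(2W/(ρ·S·CL,max)) = √(2 × 1.373×10^6 / (0.526 × 121 × 1.91))
V_stall = √22600 = 150 m/s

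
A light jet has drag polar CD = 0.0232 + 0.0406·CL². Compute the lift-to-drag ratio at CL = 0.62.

L/D = 16

CD = 0.0232 + 0.0406 × 0.62² = 0.03881
L/D = CL/CD = 0.62 / 0.03881 = 16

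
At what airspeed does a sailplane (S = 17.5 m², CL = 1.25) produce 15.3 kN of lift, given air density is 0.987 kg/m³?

L = ½ρv²S·CL ⇒ v = √(2L/(ρ·S·CL))
v = √(2 × 15300 / (0.987 × 17.5 × 1.25)) = √1417 = 37.6 m/s

v = 37.6 m/s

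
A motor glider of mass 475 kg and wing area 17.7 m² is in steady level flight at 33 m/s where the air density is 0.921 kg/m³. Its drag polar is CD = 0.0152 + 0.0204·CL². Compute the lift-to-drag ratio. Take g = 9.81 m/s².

L/D = 25.2

Weight W = mg = 475 × 9.81 = 4659.8 N; in level flight L = W.
Dynamic pressure q = 0.5 × 0.921 × 33² = 501.5 Pa.
CL = W/(q·S) = 4659.8 / (501.5 × 17.7) = 0.525.
CD = 0.0152 + 0.0204 × 0.525² = 0.02082.
L/D = CL/CD = 0.525 / 0.02082 = 25.2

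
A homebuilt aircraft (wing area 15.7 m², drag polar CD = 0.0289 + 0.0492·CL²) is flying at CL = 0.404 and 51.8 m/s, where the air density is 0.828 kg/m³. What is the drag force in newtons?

D = 644 N

CD = 0.0289 + 0.0492 × 0.404² = 0.03693
D = ½ρv²S·CD = ½ × 0.828 × 51.8² × 15.7 × 0.03693 = 644 N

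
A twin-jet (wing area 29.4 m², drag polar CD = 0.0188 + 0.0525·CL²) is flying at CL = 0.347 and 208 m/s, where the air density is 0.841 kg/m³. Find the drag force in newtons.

CD = 0.0188 + 0.0525 × 0.347² = 0.02512
D = ½ρv²S·CD = ½ × 0.841 × 208² × 29.4 × 0.02512 = 13400 N

D = 13400 N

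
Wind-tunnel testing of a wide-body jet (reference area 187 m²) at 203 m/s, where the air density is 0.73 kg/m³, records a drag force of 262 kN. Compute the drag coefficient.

CD = 0.0931

From D = ½ρv²S·CD, rearranging gives CD = 2D/(ρv²S).
CD = 2 × 2.62×10^5 / (0.73 × 203² × 187) = 0.0931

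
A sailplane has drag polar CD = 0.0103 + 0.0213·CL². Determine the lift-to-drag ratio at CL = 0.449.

CD = 0.0103 + 0.0213 × 0.449² = 0.01459
L/D = CL/CD = 0.449 / 0.01459 = 30.8

L/D = 30.8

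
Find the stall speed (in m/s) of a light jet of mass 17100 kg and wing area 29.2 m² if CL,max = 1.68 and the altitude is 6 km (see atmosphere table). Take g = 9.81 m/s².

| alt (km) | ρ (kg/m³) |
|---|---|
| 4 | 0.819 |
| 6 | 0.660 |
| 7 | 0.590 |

V_stall = 102 m/s

At 6 km, from the table: ρ = 0.660 kg/m³.
At stall, lift equals weight: L = W = m·g = 17100 × 9.81 = 1.678×10^5 N.
From L = ½ρV²S·CL,max = W: V_stall = √(2W/(ρSCL,max)) = √(2·1.678×10^5/(0.66·29.2·1.68))
V_stall = √10360 = 102 m/s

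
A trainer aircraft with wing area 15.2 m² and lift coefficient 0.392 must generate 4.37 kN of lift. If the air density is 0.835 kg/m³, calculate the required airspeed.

L = ½ρv²S·CL ⇒ v = √(2L/(ρ·S·CL))
v = √(2 × 4370 / (0.835 × 15.2 × 0.392)) = √1757 = 41.9 m/s

v = 41.9 m/s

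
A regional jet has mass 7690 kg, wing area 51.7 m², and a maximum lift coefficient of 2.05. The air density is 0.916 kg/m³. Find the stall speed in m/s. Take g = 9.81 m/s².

V_stall = 39.4 m/s

At stall, lift equals weight: L = W = m·g = 7690 × 9.81 = 75440 N.
From L = ½ρV²S·CL,max = W: V_stall = √(2W/(ρSCL,max)) = √(2·75440/(0.916·51.7·2.05))
V_stall = √1554 = 39.4 m/s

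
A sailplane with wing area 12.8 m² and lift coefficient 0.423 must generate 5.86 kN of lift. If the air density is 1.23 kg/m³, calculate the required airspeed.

L = ½ρv²S·CL ⇒ v = √(2L/(ρ·S·CL))
v = √(2 × 5860 / (1.23 × 12.8 × 0.423)) = √1760 = 42 m/s

v = 42 m/s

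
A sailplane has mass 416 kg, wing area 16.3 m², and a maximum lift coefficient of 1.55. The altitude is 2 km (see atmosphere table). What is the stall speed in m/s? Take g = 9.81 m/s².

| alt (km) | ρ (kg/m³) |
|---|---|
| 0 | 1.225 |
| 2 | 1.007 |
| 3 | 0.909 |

V_stall = 17.9 m/s

At 2 km, from the table: ρ = 1.007 kg/m³.
Weight W = mg = 416 × 9.81 = 4081 N.
From L = ½ρV²S·CL,max = W: V_stall = √(2W/(ρSCL,max)) = √(2·4081/(1.007·16.3·1.55))
V_stall = √320.8 = 17.9 m/s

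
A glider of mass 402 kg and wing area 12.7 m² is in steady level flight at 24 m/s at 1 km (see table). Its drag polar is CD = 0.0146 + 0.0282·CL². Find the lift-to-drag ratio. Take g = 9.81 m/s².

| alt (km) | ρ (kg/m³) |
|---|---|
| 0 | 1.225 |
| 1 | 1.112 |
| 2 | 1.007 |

L/D = 23.6

At 1 km, from the table: ρ = 1.112 kg/m³.
Weight W = mg = 402 × 9.81 = 3943.6 N; in level flight L = W.
q = ½ρv² = ½ × 1.112 × 24² = 320.3 Pa.
Required CL = L/(qS) = 3943.6/(320.3·12.7) = 0.9696.
CD = 0.0146 + 0.0282 × 0.9696² = 0.04111.
L/D = CL/CD = 0.9696 / 0.04111 = 23.6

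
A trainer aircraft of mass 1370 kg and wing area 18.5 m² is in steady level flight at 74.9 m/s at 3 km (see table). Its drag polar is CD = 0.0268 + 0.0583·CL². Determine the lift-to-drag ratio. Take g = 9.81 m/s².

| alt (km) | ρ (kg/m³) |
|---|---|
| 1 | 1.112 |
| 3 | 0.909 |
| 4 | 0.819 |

L/D = 9.04

At 3 km, from the table: ρ = 0.909 kg/m³.
In steady level flight, lift balances weight: W = mg = 1370 × 9.81 = 13440 N.
Dynamic pressure q = 0.5 × 0.909 × 74.9² = 2550 Pa.
CL = W/(q·S) = 13440 / (2550 × 18.5) = 0.2849.
CD = 0.0268 + 0.0583 × 0.2849² = 0.03153.
L/D = CL/CD = 0.2849 / 0.03153 = 9.04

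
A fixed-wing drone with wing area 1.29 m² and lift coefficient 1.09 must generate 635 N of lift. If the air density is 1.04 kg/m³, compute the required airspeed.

v = 29.5 m/s

L = ½ρv²S·CL ⇒ v = √(2L/(ρ·S·CL))
v = √(2 × 635 / (1.04 × 1.29 × 1.09)) = √868.5 = 29.5 m/s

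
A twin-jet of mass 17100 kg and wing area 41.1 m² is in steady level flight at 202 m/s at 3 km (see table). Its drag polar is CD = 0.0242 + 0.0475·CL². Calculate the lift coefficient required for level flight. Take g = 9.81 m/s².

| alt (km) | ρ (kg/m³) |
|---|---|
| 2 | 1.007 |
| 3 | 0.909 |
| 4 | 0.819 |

CL = 0.22

At 3 km, from the table: ρ = 0.909 kg/m³.
In steady level flight, lift balances weight: W = mg = 17100 × 9.81 = 1.6775×10^5 N.
Dynamic pressure q = 0.5 × 0.909 × 202² = 18550 Pa.
CL = W/(q·S) = 1.6775×10^5 / (18550 × 41.1) = 0.2201.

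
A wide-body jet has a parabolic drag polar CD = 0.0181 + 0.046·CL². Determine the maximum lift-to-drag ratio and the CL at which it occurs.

(L/D)max = 17.3, at CL = 0.627

For CD = CD0 + K·CL², (L/D)max occurs at CL* = √(CD0/K) and equals 1/(2√(K·CD0)).
(L/D)max = 1/(2√(0.046 × 0.0181)) = 1/(2 × 0.02885) = 17.3
CL* = √(0.0181/0.046) = 0.627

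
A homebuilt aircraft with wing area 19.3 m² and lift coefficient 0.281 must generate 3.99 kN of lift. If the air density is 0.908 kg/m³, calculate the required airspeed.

L = ½ρv²S·CL ⇒ v = √(2L/(ρ·S·CL))
v = √(2 × 3990 / (0.908 × 19.3 × 0.281)) = √1621 = 40.3 m/s

v = 40.3 m/s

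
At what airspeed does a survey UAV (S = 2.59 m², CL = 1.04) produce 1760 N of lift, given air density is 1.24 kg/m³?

L = ½ρv²S·CL ⇒ v = √(2L/(ρ·S·CL))
v = √(2 × 1760 / (1.24 × 2.59 × 1.04)) = √1054 = 32.5 m/s

v = 32.5 m/s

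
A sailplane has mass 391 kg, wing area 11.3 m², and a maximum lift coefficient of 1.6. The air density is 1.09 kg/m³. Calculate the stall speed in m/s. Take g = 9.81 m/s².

V_stall = 19.7 m/s

Stall occurs when L = W at CL,max. W = mg = 391 × 9.81 = 3836 N.
V_stall = √(2W/(ρ·S·CL,max)) = √(2 × 3836 / (1.09 × 11.3 × 1.6))
V_stall = √389.3 = 19.7 m/s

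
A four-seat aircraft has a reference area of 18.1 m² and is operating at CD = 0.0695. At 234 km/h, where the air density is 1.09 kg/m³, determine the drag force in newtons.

Convert speed: v = 234 km/h ÷ 3.6 = 65 m/s.
Dynamic pressure q = ½ρv² = ½ × 1.09 × 65² = 2303 Pa.
D = q·S·CD = 2303 × 18.1 × 0.0695 = 2900 N

D = 2900 N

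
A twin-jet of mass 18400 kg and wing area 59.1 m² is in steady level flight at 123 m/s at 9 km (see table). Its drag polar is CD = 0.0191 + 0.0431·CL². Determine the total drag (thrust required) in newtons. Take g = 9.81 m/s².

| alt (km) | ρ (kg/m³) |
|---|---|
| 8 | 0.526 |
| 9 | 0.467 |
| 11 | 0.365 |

D = 10700 N

At 9 km, from the table: ρ = 0.467 kg/m³.
In steady level flight, lift balances weight: W = mg = 18400 × 9.81 = 1.805×10^5 N.
q = ½ρv² = ½ × 0.467 × 123² = 3533 Pa.
CL = 2W/(ρv²S) = 2×1.805×10^5/(0.467×123²×59.1) = 0.8646.
CD = 0.0191 + 0.0431 × 0.8646² = 0.05132.
D = q·S·CD = 3533 × 59.1 × 0.05132 = 10710 N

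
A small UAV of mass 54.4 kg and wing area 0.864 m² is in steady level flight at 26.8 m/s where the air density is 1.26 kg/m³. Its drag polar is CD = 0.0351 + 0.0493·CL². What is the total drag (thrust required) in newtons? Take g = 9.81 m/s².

In steady level flight, lift balances weight: W = mg = 54.4 × 9.81 = 533.66 N.
q = ½ρv² = ½ × 1.26 × 26.8² = 452.5 Pa.
CL = W/(q·S) = 533.66 / (452.5 × 0.864) = 1.365.
CD = 0.0351 + 0.0493 × 1.365² = 0.127.
D = q·S·CD = 452.5 × 0.864 × 0.127 = 49.64 N

D = 49.6 N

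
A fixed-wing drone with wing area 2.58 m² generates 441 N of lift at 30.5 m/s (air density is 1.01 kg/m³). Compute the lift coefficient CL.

CL = 0.364

From L = ½ρv²S·CL, rearranging gives CL = 2L/(ρv²S).
CL = 2 × 441 / (1.01 × 30.5² × 2.58) = 0.364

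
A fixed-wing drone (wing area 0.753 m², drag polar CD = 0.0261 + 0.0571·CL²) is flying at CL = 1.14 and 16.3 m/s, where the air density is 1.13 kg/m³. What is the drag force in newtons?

D = 11.3 N

CD = 0.0261 + 0.0571 × 1.14² = 0.1003
D = ½ρv²S·CD = ½ × 1.13 × 16.3² × 0.753 × 0.1003 = 11.3 N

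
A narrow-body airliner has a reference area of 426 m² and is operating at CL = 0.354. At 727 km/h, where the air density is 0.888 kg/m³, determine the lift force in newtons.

Convert speed: v = 727 km/h ÷ 3.6 = 201.9 m/s.
L = ½ρv²S·CL = ½ × 0.888 × 201.9² × 426 × 0.354 = 2.73×10^6 N ≈ 2730 kN

L = 2.73×10^6 N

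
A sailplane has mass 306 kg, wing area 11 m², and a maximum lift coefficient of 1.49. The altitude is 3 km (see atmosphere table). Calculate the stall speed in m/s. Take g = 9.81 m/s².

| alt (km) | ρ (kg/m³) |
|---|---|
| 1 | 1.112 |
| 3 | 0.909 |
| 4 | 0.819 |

At 3 km, from the table: ρ = 0.909 kg/m³.
Weight W = mg = 306 × 9.81 = 3002 N.
V_stall = √(2W/(ρ·S·CL,max)) = √(2 × 3002 / (0.909 × 11 × 1.49))
V_stall = √403 = 20.1 m/s

V_stall = 20.1 m/s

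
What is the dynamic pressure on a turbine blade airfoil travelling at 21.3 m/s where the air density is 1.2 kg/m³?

q = 272 Pa

q = ½ρv² = ½ × 1.2 × 21.3² = 272 Pa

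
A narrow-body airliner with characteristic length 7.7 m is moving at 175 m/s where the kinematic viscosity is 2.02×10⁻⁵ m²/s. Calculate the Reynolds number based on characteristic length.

Re = 6.67×10^7

Re = v·c/ν = 175 × 7.7 / (2.02×10⁻⁵) = 6.67×10^7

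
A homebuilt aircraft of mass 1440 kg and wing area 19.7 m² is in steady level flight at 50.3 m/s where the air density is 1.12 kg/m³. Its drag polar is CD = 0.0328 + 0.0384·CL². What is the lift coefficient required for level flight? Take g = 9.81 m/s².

CL = 0.506

Level flight ⇒ L = W = m·g = 1440 × 9.81 = 14126 N.
q = ½ρv² = ½ × 1.12 × 50.3² = 1417 Pa.
CL = W/(q·S) = 14126 / (1417 × 19.7) = 0.5061.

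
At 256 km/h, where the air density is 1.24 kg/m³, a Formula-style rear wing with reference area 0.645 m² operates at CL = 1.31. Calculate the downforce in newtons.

Convert speed: v = 256 km/h ÷ 3.6 = 71.11 m/s.
Dynamic pressure q = ½ρv² = ½ × 1.24 × 71.11² = 3135 Pa.
L = q·S·CL = 3135 × 0.645 × 1.31 = 2650 N

L = 2650 N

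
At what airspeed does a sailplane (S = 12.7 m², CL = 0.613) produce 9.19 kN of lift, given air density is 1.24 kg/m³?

L = ½ρv²S·CL ⇒ v = √(2L/(ρ·S·CL))
v = √(2 × 9190 / (1.24 × 12.7 × 0.613)) = √1904 = 43.6 m/s

v = 43.6 m/s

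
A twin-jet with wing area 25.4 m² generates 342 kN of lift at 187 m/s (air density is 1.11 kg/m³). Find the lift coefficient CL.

From L = ½ρv²S·CL, rearranging gives CL = 2L/(ρv²S).
CL = 2 × 3.42×10^5 / (1.11 × 187² × 25.4) = 0.694

CL = 0.694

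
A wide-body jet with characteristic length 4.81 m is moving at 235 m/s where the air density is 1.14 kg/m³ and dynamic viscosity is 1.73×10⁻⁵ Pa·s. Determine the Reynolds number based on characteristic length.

Re = 7.45×10^7

Re = ρ·v·c/μ = 1.14 × 235 × 4.81 / (1.73×10⁻⁵) = 7.45×10^7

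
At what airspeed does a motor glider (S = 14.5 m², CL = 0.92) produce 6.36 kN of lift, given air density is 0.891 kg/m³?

v = 32.7 m/s

L = ½ρv²S·CL ⇒ v = √(2L/(ρ·S·CL))
v = √(2 × 6360 / (0.891 × 14.5 × 0.92)) = √1070 = 32.7 m/s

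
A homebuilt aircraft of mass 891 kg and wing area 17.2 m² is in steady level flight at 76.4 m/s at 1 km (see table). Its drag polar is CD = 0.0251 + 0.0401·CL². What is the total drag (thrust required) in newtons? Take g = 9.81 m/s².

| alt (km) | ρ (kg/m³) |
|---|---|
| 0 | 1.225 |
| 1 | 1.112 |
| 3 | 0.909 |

At 1 km, from the table: ρ = 1.112 kg/m³.
Level flight ⇒ L = W = m·g = 891 × 9.81 = 8740.7 N.
Dynamic pressure q = 0.5 × 1.112 × 76.4² = 3245 Pa.
Required CL = L/(qS) = 8740.7/(3245·17.2) = 0.1566.
CD = 0.0251 + 0.0401 × 0.1566² = 0.02608.
D = q·S·CD = 3245 × 17.2 × 0.02608 = 1456 N

D = 1460 N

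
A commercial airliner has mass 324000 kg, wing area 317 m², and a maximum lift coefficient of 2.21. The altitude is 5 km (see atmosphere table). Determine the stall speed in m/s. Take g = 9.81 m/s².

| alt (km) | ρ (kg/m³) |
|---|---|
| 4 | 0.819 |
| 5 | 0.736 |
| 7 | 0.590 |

V_stall = 111 m/s

At 5 km, from the table: ρ = 0.736 kg/m³.
At stall, lift equals weight: L = W = m·g = 324000 × 9.81 = 3.178×10^6 N.
From L = ½ρV²S·CL,max = W: V_stall = √(2W/(ρSCL,max)) = √(2·3.178×10^6/(0.736·317·2.21))
V_stall = √12330 = 111 m/s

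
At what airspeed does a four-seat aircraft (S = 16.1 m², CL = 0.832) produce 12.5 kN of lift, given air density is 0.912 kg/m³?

L = ½ρv²S·CL ⇒ v = √(2L/(ρ·S·CL))
v = √(2 × 12500 / (0.912 × 16.1 × 0.832)) = √2046 = 45.2 m/s

v = 45.2 m/s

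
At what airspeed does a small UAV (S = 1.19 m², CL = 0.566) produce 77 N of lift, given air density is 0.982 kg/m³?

v = 15.3 m/s

L = ½ρv²S·CL ⇒ v = √(2L/(ρ·S·CL))
v = √(2 × 77 / (0.982 × 1.19 × 0.566)) = √232.8 = 15.3 m/s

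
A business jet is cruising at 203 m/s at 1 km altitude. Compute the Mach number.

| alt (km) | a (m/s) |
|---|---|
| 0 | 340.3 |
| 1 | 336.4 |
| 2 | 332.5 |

M = 0.603

At 1 km, from the table: a = 336.4 m/s.
M = v/a = 203 / 336.4 = 0.603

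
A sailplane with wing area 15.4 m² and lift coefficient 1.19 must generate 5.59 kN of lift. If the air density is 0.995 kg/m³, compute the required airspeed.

v = 24.8 m/s

L = ½ρv²S·CL ⇒ v = √(2L/(ρ·S·CL))
v = √(2 × 5590 / (0.995 × 15.4 × 1.19)) = √613.1 = 24.8 m/s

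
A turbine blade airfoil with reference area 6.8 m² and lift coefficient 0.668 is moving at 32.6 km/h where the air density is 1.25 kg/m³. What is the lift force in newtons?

L = 233 N

Convert speed: v = 32.6 km/h ÷ 3.6 = 9.056 m/s.
L = ½ρv²S·CL = ½ × 1.25 × 9.056² × 6.8 × 0.668 = 233 N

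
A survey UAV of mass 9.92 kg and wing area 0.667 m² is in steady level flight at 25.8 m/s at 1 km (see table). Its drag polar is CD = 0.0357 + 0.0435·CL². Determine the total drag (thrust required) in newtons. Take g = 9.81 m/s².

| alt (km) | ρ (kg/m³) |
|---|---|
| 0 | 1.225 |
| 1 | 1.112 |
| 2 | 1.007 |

D = 10.5 N

At 1 km, from the table: ρ = 1.112 kg/m³.
Weight W = mg = 9.92 × 9.81 = 97.315 N; in level flight L = W.
Dynamic pressure q = 0.5 × 1.112 × 25.8² = 370.1 Pa.
Required CL = L/(qS) = 97.315/(370.1·0.667) = 0.3942.
CD = 0.0357 + 0.0435 × 0.3942² = 0.04246.
D = q·S·CD = 370.1 × 0.667 × 0.04246 = 10.48 N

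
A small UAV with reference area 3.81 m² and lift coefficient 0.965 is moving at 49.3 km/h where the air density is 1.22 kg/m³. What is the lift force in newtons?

Convert speed: v = 49.3 km/h ÷ 3.6 = 13.69 m/s.
Dynamic pressure q = ½ρv² = ½ × 1.22 × 13.69² = 114.4 Pa.
L = q·S·CL = 114.4 × 3.81 × 0.965 = 421 N

L = 421 N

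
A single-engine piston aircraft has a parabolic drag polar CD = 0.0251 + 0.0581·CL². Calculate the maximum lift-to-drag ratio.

(L/D)max = 13.1

For CD = CD0 + K·CL², (L/D)max occurs at CL* = √(CD0/K) and equals 1/(2√(K·CD0)).
(L/D)max = 1/(2√(0.0581 × 0.0251)) = 1/(2 × 0.03819) = 13.1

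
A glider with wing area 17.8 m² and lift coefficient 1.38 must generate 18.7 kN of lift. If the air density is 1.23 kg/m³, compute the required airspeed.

L = ½ρv²S·CL ⇒ v = √(2L/(ρ·S·CL))
v = √(2 × 18700 / (1.23 × 17.8 × 1.38)) = √1238 = 35.2 m/s

v = 35.2 m/s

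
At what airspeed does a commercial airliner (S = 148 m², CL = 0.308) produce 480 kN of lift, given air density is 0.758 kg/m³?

v = 167 m/s

L = ½ρv²S·CL ⇒ v = √(2L/(ρ·S·CL))
v = √(2 × 4.8×10^5 / (0.758 × 148 × 0.308)) = √27780 = 167 m/s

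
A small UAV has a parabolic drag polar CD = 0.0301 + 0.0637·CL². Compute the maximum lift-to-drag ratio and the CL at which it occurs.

For CD = CD0 + K·CL², (L/D)max occurs at CL* = √(CD0/K) and equals 1/(2√(K·CD0)).
(L/D)max = 1/(2√(0.0637 × 0.0301)) = 1/(2 × 0.04379) = 11.4
CL* = √(0.0301/0.0637) = 0.687

(L/D)max = 11.4, at CL = 0.687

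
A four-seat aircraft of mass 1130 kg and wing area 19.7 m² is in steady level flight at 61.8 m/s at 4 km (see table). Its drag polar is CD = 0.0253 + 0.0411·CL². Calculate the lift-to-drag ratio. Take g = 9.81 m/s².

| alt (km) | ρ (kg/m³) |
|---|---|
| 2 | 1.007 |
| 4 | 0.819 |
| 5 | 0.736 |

At 4 km, from the table: ρ = 0.819 kg/m³.
Weight W = mg = 1130 × 9.81 = 11085 N; in level flight L = W.
q = ½ρv² = ½ × 0.819 × 61.8² = 1564 Pa.
CL = 2W/(ρv²S) = 2×11085/(0.819×61.8²×19.7) = 0.3598.
CD = 0.0253 + 0.0411 × 0.3598² = 0.03062.
L/D = CL/CD = 0.3598 / 0.03062 = 11.8

L/D = 11.8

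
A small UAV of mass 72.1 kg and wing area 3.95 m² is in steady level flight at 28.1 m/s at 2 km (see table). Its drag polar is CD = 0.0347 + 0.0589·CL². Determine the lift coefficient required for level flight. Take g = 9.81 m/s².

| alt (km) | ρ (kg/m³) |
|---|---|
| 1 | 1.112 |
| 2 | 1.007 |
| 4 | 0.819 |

At 2 km, from the table: ρ = 1.007 kg/m³.
Weight W = mg = 72.1 × 9.81 = 707.3 N; in level flight L = W.
q = ½ρv² = ½ × 1.007 × 28.1² = 397.6 Pa.
Required CL = L/(qS) = 707.3/(397.6·3.95) = 0.4504.

CL = 0.45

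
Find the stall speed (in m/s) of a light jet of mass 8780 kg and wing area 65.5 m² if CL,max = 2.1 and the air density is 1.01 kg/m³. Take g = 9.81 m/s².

V_stall = 35.2 m/s

Weight W = mg = 8780 × 9.81 = 86130 N.
V_stall = √(2W/(ρ·S·CL,max)) = √(2 × 86130 / (1.01 × 65.5 × 2.1))
V_stall = √1240 = 35.2 m/s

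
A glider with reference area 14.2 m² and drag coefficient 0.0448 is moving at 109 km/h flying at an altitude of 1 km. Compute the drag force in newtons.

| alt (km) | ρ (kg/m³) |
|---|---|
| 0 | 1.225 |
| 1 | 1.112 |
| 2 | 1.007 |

D = 324 N

At 1 km, from the table: ρ = 1.112 kg/m³.
Convert speed: v = 109 km/h ÷ 3.6 = 30.28 m/s.
D = ½ρv²S·CD = ½ × 1.112 × 30.28² × 14.2 × 0.0448 = 324 N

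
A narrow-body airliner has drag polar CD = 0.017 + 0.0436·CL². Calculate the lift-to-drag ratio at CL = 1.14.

CD = 0.017 + 0.0436 × 1.14² = 0.07366
L/D = CL/CD = 1.14 / 0.07366 = 15.5

L/D = 15.5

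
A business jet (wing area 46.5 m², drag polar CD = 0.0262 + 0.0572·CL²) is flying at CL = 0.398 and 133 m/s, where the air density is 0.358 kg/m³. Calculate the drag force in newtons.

CD = 0.0262 + 0.0572 × 0.398² = 0.03526
D = ½ρv²S·CD = ½ × 0.358 × 133² × 46.5 × 0.03526 = 5190 N

D = 5190 N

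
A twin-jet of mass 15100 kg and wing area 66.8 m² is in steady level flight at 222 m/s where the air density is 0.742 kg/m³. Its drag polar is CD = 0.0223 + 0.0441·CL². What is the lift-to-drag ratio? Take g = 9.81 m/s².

L/D = 5.28

Weight W = mg = 15100 × 9.81 = 1.4813×10^5 N; in level flight L = W.
q = ½ρv² = ½ × 0.742 × 222² = 18280 Pa.
CL = 2W/(ρv²S) = 2×1.4813×10^5/(0.742×222²×66.8) = 0.1213.
CD = 0.0223 + 0.0441 × 0.1213² = 0.02295.
L/D = CL/CD = 0.1213 / 0.02295 = 5.28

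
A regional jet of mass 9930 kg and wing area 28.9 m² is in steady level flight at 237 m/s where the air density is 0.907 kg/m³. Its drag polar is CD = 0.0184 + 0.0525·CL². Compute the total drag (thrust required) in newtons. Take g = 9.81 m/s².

D = 14200 N

In steady level flight, lift balances weight: W = mg = 9930 × 9.81 = 97413 N.
Dynamic pressure q = 0.5 × 0.907 × 237² = 25470 Pa.
CL = 2W/(ρv²S) = 2×97413/(0.907×237²×28.9) = 0.1323.
CD = 0.0184 + 0.0525 × 0.1323² = 0.01932.
D = q·S·CD = 25470 × 28.9 × 0.01932 = 14220 N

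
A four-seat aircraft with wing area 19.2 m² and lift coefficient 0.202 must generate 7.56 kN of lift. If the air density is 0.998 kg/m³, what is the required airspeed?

L = ½ρv²S·CL ⇒ v = √(2L/(ρ·S·CL))
v = √(2 × 7560 / (0.998 × 19.2 × 0.202)) = √3906 = 62.5 m/s

v = 62.5 m/s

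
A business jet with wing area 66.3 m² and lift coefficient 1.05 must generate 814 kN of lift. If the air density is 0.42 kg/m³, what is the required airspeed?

v = 236 m/s

L = ½ρv²S·CL ⇒ v = √(2L/(ρ·S·CL))
v = √(2 × 8.14×10^5 / (0.42 × 66.3 × 1.05)) = √55680 = 236 m/s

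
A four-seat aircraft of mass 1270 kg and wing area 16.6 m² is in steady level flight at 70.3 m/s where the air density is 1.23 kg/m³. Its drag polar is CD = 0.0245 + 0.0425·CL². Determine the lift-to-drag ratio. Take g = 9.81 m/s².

Level flight ⇒ L = W = m·g = 1270 × 9.81 = 12459 N.
Dynamic pressure q = 0.5 × 1.23 × 70.3² = 3039 Pa.
CL = W/(q·S) = 12459 / (3039 × 16.6) = 0.2469.
CD = 0.0245 + 0.0425 × 0.2469² = 0.02709.
L/D = CL/CD = 0.2469 / 0.02709 = 9.11

L/D = 9.11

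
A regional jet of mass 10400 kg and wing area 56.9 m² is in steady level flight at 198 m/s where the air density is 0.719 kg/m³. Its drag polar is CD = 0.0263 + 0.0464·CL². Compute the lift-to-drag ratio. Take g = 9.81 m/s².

Weight W = mg = 10400 × 9.81 = 1.0202×10^5 N; in level flight L = W.
q = ½ρv² = ½ × 0.719 × 198² = 14090 Pa.
CL = W/(q·S) = 1.0202×10^5 / (14090 × 56.9) = 0.1272.
CD = 0.0263 + 0.0464 × 0.1272² = 0.02705.
L/D = CL/CD = 0.1272 / 0.02705 = 4.7

L/D = 4.7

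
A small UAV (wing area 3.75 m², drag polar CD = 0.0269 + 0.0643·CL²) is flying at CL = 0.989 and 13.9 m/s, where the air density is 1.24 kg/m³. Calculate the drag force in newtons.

CD = 0.0269 + 0.0643 × 0.989² = 0.08979
D = ½ρv²S·CD = ½ × 1.24 × 13.9² × 3.75 × 0.08979 = 40.3 N

D = 40.3 N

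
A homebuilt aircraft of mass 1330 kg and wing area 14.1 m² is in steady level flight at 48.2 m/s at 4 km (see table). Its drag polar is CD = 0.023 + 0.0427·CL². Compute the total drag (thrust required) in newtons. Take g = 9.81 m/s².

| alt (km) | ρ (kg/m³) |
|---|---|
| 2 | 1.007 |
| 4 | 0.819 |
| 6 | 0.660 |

At 4 km, from the table: ρ = 0.819 kg/m³.
Level flight ⇒ L = W = m·g = 1330 × 9.81 = 13047 N.
Dynamic pressure q = 0.5 × 0.819 × 48.2² = 951.4 Pa.
Required CL = L/(qS) = 13047/(951.4·14.1) = 0.9726.
CD = 0.023 + 0.0427 × 0.9726² = 0.0634.
D = q·S·CD = 951.4 × 14.1 × 0.0634 = 850.4 N

D = 850 N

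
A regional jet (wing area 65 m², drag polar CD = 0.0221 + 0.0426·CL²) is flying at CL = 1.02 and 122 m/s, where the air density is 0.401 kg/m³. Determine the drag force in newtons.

D = 12900 N

CD = 0.0221 + 0.0426 × 1.02² = 0.06642
D = ½ρv²S·CD = ½ × 0.401 × 122² × 65 × 0.06642 = 12900 N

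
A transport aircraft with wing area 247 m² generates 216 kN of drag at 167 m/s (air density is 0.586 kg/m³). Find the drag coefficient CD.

CD = 0.107

From D = ½ρv²S·CD, rearranging gives CD = 2D/(ρv²S).
CD = 2 × 2.16×10^5 / (0.586 × 167² × 247) = 0.107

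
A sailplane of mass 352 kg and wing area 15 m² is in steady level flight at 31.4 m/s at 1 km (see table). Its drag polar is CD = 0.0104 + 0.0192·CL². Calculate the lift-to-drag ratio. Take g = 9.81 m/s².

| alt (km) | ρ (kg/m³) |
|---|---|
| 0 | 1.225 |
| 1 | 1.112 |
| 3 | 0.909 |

At 1 km, from the table: ρ = 1.112 kg/m³.
Level flight ⇒ L = W = m·g = 352 × 9.81 = 3453.1 N.
Dynamic pressure q = 0.5 × 1.112 × 31.4² = 548.2 Pa.
CL = 2W/(ρv²S) = 2×3453.1/(1.112×31.4²×15) = 0.4199.
CD = 0.0104 + 0.0192 × 0.4199² = 0.01379.
L/D = CL/CD = 0.4199 / 0.01379 = 30.5

L/D = 30.5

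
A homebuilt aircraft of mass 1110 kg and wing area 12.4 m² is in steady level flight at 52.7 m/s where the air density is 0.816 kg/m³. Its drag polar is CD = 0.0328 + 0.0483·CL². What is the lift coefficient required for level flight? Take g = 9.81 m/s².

Weight W = mg = 1110 × 9.81 = 10889 N; in level flight L = W.
Dynamic pressure q = 0.5 × 0.816 × 52.7² = 1133 Pa.
CL = W/(q·S) = 10889 / (1133 × 12.4) = 0.775.

CL = 0.775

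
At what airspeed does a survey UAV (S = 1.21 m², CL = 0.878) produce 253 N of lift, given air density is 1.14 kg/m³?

v = 20.4 m/s

L = ½ρv²S·CL ⇒ v = √(2L/(ρ·S·CL))
v = √(2 × 253 / (1.14 × 1.21 × 0.878)) = √417.8 = 20.4 m/s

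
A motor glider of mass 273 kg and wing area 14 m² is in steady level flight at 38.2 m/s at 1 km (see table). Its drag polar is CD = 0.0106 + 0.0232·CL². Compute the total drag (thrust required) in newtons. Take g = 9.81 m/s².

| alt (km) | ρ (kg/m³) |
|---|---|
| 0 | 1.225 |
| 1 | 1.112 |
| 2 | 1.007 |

D = 135 N

At 1 km, from the table: ρ = 1.112 kg/m³.
In steady level flight, lift balances weight: W = mg = 273 × 9.81 = 2678.1 N.
q = ½ρv² = ½ × 1.112 × 38.2² = 811.3 Pa.
Required CL = L/(qS) = 2678.1/(811.3·14) = 0.2358.
CD = 0.0106 + 0.0232 × 0.2358² = 0.01189.
D = q·S·CD = 811.3 × 14 × 0.01189 = 135.1 N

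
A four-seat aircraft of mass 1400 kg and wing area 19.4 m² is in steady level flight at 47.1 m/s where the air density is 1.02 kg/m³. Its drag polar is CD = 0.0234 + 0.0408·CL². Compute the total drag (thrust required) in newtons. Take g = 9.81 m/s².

D = 864 N

Weight W = mg = 1400 × 9.81 = 13734 N; in level flight L = W.
q = ½ρv² = ½ × 1.02 × 47.1² = 1131 Pa.
CL = W/(q·S) = 13734 / (1131 × 19.4) = 0.6257.
CD = 0.0234 + 0.0408 × 0.6257² = 0.03937.
D = q·S·CD = 1131 × 19.4 × 0.03937 = 864.2 N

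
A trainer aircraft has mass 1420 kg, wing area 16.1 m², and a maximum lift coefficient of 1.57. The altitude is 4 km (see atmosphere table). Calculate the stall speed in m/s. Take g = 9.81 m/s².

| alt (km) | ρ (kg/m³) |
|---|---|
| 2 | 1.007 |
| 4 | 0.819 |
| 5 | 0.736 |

V_stall = 36.7 m/s

At 4 km, from the table: ρ = 0.819 kg/m³.
Stall occurs when L = W at CL,max. W = mg = 1420 × 9.81 = 13930 N.
From L = ½ρV²S·CL,max = W: V_stall = √(2W/(ρSCL,max)) = √(2·13930/(0.819·16.1·1.57))
V_stall = √1346 = 36.7 m/s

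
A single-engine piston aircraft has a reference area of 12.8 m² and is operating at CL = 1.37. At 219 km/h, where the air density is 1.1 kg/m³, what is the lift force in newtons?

L = 35700 N

Convert speed: v = 219 km/h ÷ 3.6 = 60.83 m/s.
L = ½ρv²S·CL = ½ × 1.1 × 60.83² × 12.8 × 1.37 = 35700 N ≈ 35.7 kN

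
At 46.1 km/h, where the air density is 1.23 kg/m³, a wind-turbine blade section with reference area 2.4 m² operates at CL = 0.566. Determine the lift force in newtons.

L = 137 N

Convert speed: v = 46.1 km/h ÷ 3.6 = 12.81 m/s.
Dynamic pressure q = ½ρv² = ½ × 1.23 × 12.81² = 100.8 Pa.
L = q·S·CL = 100.8 × 2.4 × 0.566 = 137 N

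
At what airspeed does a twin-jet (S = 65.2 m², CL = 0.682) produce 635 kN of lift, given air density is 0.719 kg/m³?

v = 199 m/s

L = ½ρv²S·CL ⇒ v = √(2L/(ρ·S·CL))
v = √(2 × 6.35×10^5 / (0.719 × 65.2 × 0.682)) = √39720 = 199 m/s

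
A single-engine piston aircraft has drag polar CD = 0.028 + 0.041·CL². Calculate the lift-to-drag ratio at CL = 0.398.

L/D = 11.5

CD = 0.028 + 0.041 × 0.398² = 0.03449
L/D = CL/CD = 0.398 / 0.03449 = 11.5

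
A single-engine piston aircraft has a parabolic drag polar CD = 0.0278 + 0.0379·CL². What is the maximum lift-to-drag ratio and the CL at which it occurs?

For CD = CD0 + K·CL², (L/D)max occurs at CL* = √(CD0/K) and equals 1/(2√(K·CD0)).
(L/D)max = 1/(2√(0.0379 × 0.0278)) = 1/(2 × 0.03246) = 15.4
CL* = √(0.0278/0.0379) = 0.856

(L/D)max = 15.4, at CL = 0.856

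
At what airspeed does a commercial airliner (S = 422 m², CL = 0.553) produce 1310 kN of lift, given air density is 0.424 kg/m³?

v = 163 m/s

L = ½ρv²S·CL ⇒ v = √(2L/(ρ·S·CL))
v = √(2 × 1.31×10^6 / (0.424 × 422 × 0.553)) = √26480 = 163 m/s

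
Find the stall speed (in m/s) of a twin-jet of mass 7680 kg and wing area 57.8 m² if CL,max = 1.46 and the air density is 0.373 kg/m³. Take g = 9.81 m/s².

V_stall = 69.2 m/s

Stall occurs when L = W at CL,max. W = mg = 7680 × 9.81 = 75340 N.
V_stall = √(2W/(ρ·S·CL,max)) = √(2 × 75340 / (0.373 × 57.8 × 1.46))
V_stall = √4787 = 69.2 m/s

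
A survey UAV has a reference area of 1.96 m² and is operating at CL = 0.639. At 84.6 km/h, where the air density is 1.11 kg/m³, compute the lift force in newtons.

L = 384 N

Convert speed: v = 84.6 km/h ÷ 3.6 = 23.5 m/s.
Dynamic pressure q = ½ρv² = ½ × 1.11 × 23.5² = 306.5 Pa.
L = q·S·CL = 306.5 × 1.96 × 0.639 = 384 N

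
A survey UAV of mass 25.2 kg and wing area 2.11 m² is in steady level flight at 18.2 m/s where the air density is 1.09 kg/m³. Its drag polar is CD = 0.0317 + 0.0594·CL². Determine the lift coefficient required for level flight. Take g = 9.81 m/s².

CL = 0.649

Weight W = mg = 25.2 × 9.81 = 247.21 N; in level flight L = W.
Dynamic pressure q = 0.5 × 1.09 × 18.2² = 180.5 Pa.
CL = W/(q·S) = 247.21 / (180.5 × 2.11) = 0.649.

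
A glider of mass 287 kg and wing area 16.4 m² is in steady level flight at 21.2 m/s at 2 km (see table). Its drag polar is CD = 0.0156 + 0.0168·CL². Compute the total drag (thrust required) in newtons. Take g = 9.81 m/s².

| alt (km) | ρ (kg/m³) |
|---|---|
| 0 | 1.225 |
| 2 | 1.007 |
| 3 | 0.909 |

At 2 km, from the table: ρ = 1.007 kg/m³.
In steady level flight, lift balances weight: W = mg = 287 × 9.81 = 2815.5 N.
Dynamic pressure q = 0.5 × 1.007 × 21.2² = 226.3 Pa.
CL = 2W/(ρv²S) = 2×2815.5/(1.007×21.2²×16.4) = 0.7586.
CD = 0.0156 + 0.0168 × 0.7586² = 0.02527.
D = q·S·CD = 226.3 × 16.4 × 0.02527 = 93.78 N

D = 93.8 N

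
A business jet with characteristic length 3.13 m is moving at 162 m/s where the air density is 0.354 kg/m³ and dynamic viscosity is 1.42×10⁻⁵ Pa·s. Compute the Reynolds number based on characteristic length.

Re = 1.26×10^7

Re = ρ·v·c/μ = 0.354 × 162 × 3.13 / (1.42×10⁻⁵) = 1.26×10^7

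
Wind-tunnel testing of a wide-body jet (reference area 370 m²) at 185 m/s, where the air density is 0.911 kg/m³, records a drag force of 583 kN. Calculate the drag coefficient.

CD = 0.101

From D = ½ρv²S·CD, rearranging gives CD = 2D/(ρv²S).
CD = 2 × 5.83×10^5 / (0.911 × 185² × 370) = 0.101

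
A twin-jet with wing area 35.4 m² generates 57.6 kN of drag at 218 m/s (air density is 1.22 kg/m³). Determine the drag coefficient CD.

CD = 0.0561

From D = ½ρv²S·CD, rearranging gives CD = 2D/(ρv²S).
CD = 2 × 57600 / (1.22 × 218² × 35.4) = 0.0561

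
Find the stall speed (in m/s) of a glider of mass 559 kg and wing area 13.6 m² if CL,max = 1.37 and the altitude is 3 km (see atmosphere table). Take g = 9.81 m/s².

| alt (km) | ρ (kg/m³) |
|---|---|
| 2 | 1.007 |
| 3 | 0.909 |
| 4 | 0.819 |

At 3 km, from the table: ρ = 0.909 kg/m³.
Stall occurs when L = W at CL,max. W = mg = 559 × 9.81 = 5484 N.
V_stall = √(2W/(ρ·S·CL,max)) = √(2 × 5484 / (0.909 × 13.6 × 1.37))
V_stall = √647.6 = 25.4 m/s

V_stall = 25.4 m/s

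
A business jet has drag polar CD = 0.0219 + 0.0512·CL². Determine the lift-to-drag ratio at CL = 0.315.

CD = 0.0219 + 0.0512 × 0.315² = 0.02698
L/D = CL/CD = 0.315 / 0.02698 = 11.7

L/D = 11.7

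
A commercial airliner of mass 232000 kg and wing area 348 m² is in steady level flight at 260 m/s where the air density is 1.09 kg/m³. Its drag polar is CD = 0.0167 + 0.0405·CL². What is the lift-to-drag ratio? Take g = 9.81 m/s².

In steady level flight, lift balances weight: W = mg = 232000 × 9.81 = 2.2759×10^6 N.
Dynamic pressure q = 0.5 × 1.09 × 260² = 36840 Pa.
CL = 2W/(ρv²S) = 2×2.2759×10^6/(1.09×260²×348) = 0.1775.
CD = 0.0167 + 0.0405 × 0.1775² = 0.01798.
L/D = CL/CD = 0.1775 / 0.01798 = 9.87

L/D = 9.87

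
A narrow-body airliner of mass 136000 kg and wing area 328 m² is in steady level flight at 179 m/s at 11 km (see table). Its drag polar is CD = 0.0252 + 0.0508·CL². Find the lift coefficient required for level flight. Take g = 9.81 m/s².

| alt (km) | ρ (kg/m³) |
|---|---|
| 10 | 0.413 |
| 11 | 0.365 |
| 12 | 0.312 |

At 11 km, from the table: ρ = 0.365 kg/m³.
In steady level flight, lift balances weight: W = mg = 136000 × 9.81 = 1.3342×10^6 N.
q = ½ρv² = ½ × 0.365 × 179² = 5847 Pa.
CL = W/(q·S) = 1.3342×10^6 / (5847 × 328) = 0.6956.

CL = 0.696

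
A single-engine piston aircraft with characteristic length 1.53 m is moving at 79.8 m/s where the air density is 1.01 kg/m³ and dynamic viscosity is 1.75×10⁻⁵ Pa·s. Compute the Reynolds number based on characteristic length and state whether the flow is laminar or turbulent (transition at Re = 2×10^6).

Re = 7.05×10^6 (turbulent)

Re = ρ·v·c/μ = 1.01 × 79.8 × 1.53 / (1.75×10⁻⁵) = 7.05×10^6
Since 7.05×10^6 > 2×10^6, the flow is turbulent.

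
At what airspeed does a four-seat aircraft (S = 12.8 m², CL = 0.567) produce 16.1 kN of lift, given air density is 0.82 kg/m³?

L = ½ρv²S·CL ⇒ v = √(2L/(ρ·S·CL))
v = √(2 × 16100 / (0.82 × 12.8 × 0.567)) = √5411 = 73.6 m/s

v = 73.6 m/s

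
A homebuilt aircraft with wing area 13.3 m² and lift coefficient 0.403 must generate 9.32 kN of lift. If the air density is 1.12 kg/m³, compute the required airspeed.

L = ½ρv²S·CL ⇒ v = √(2L/(ρ·S·CL))
v = √(2 × 9320 / (1.12 × 13.3 × 0.403)) = √3105 = 55.7 m/s

v = 55.7 m/s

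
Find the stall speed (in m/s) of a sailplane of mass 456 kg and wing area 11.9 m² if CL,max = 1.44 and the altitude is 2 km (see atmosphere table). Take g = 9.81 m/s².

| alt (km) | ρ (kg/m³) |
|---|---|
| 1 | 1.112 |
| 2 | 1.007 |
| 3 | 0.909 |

At 2 km, from the table: ρ = 1.007 kg/m³.
Weight W = mg = 456 × 9.81 = 4473 N.
V_stall = √(2W/(ρ·S·CL,max)) = √(2 × 4473 / (1.007 × 11.9 × 1.44))
V_stall = √518.5 = 22.8 m/s

V_stall = 22.8 m/s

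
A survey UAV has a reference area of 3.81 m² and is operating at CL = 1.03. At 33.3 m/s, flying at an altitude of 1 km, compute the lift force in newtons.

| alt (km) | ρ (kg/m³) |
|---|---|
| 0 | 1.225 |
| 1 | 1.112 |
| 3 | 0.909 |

L = 2420 N

At 1 km, from the table: ρ = 1.112 kg/m³.
Dynamic pressure q = ½ρv² = ½ × 1.112 × 33.3² = 616.5 Pa.
L = q·S·CL = 616.5 × 3.81 × 1.03 = 2420 N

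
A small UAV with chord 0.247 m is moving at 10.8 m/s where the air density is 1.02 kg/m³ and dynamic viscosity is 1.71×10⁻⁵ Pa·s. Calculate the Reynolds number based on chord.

Re = 1.59×10^5

Re = ρ·v·c/μ = 1.02 × 10.8 × 0.247 / (1.71×10⁻⁵) = 1.59×10^5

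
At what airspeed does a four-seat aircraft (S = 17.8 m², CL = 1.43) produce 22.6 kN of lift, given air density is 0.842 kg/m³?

v = 45.9 m/s

L = ½ρv²S·CL ⇒ v = √(2L/(ρ·S·CL))
v = √(2 × 22600 / (0.842 × 17.8 × 1.43)) = √2109 = 45.9 m/s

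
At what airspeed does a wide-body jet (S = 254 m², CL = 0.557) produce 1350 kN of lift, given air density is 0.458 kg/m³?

v = 204 m/s

L = ½ρv²S·CL ⇒ v = √(2L/(ρ·S·CL))
v = √(2 × 1.35×10^6 / (0.458 × 254 × 0.557)) = √41670 = 204 m/s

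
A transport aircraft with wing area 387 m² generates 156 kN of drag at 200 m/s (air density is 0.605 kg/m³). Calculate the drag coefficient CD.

From D = ½ρv²S·CD, rearranging gives CD = 2D/(ρv²S).
CD = 2 × 1.56×10^5 / (0.605 × 200² × 387) = 0.0333

CD = 0.0333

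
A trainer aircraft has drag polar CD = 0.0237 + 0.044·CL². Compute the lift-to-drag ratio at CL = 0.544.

CD = 0.0237 + 0.044 × 0.544² = 0.03672
L/D = CL/CD = 0.544 / 0.03672 = 14.8

L/D = 14.8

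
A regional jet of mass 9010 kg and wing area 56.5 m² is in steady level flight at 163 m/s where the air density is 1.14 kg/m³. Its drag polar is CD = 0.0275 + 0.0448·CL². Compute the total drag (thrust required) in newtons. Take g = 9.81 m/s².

Weight W = mg = 9010 × 9.81 = 88388 N; in level flight L = W.
q = ½ρv² = ½ × 1.14 × 163² = 15140 Pa.
Required CL = L/(qS) = 88388/(15140·56.5) = 0.1033.
CD = 0.0275 + 0.0448 × 0.1033² = 0.02798.
D = q·S·CD = 15140 × 56.5 × 0.02798 = 23940 N

D = 23900 N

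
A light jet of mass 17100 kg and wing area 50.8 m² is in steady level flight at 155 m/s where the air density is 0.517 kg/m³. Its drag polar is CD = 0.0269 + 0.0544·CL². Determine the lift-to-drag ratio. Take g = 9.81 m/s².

In steady level flight, lift balances weight: W = mg = 17100 × 9.81 = 1.6775×10^5 N.
Dynamic pressure q = 0.5 × 0.517 × 155² = 6210 Pa.
CL = W/(q·S) = 1.6775×10^5 / (6210 × 50.8) = 0.5317.
CD = 0.0269 + 0.0544 × 0.5317² = 0.04228.
L/D = CL/CD = 0.5317 / 0.04228 = 12.6

L/D = 12.6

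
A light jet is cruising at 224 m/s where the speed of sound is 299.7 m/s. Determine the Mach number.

M = 0.747

M = v/a = 224 / 299.7 = 0.747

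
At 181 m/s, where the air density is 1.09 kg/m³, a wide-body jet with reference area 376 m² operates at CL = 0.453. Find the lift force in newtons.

L = 3.04×10^6 N

Dynamic pressure q = ½ρv² = ½ × 1.09 × 181² = 17850 Pa.
L = q·S·CL = 17850 × 376 × 0.453 = 3.04×10^6 N ≈ 3040 kN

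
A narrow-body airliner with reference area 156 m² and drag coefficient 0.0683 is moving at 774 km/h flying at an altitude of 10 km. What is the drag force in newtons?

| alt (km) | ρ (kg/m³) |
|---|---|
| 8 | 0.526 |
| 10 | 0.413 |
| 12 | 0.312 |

D = 1.02×10^5 N

At 10 km, from the table: ρ = 0.413 kg/m³.
Convert speed: v = 774 km/h ÷ 3.6 = 215 m/s.
D = ½ρv²S·CD = ½ × 0.413 × 215² × 156 × 0.0683 = 1.02×10^5 N ≈ 102 kN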